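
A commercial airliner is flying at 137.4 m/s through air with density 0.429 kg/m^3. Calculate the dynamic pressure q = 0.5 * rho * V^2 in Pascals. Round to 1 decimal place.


Step 1: V^2 = 137.4^2 = 18878.76
Step 2: q = 0.5 * 0.429 * 18878.76
Step 3: q = 4049.5 Pa

4049.5


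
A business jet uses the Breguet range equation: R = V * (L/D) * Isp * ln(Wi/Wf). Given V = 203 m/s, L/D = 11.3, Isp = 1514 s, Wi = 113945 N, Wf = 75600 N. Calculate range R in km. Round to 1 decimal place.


Step 1: Coefficient = V * (L/D) * Isp = 203 * 11.3 * 1514 = 3472964.6 m
Step 2: Wi/Wf = 113945 / 75600 = 1.507209
Step 3: ln(1.507209) = 0.41026
Step 4: R = 3472964.6 * 0.41026 = 1424817.0 m = 1424.8 km

1424.8


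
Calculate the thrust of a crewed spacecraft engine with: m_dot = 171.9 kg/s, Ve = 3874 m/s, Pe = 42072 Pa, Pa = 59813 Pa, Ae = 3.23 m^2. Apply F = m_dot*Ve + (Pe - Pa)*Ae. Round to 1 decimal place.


Step 1: Momentum thrust = m_dot * Ve = 171.9 * 3874 = 665940.6 N
Step 2: Pressure thrust = (Pe - Pa) * Ae = (42072 - 59813) * 3.23 = -57303.43 N
Step 3: Total thrust F = 665940.6 + -57303.43 = 608637.2 N

608637.2


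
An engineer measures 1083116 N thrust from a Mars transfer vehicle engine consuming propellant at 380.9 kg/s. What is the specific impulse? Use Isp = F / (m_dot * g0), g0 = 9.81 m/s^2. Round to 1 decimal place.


Step 1: m_dot * g0 = 380.9 * 9.81 = 3736.63
Step 2: Isp = 1083116 / 3736.63 = 289.9 s

289.9


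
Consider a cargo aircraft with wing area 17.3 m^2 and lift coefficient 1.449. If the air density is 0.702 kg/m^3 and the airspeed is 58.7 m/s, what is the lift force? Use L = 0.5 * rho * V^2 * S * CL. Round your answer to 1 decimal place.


Step 1: Calculate dynamic pressure q = 0.5 * 0.702 * 58.7^2 = 0.5 * 0.702 * 3445.69 = 1209.4372 Pa
Step 2: Multiply by wing area and lift coefficient: L = 1209.4372 * 17.3 * 1.449
Step 3: L = 20923.2634 * 1.449 = 30317.8 N

30317.8


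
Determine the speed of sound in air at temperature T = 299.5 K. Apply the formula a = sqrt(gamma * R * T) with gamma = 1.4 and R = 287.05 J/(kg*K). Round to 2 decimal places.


Step 1: gamma * R * T = 1.4 * 287.05 * 299.5 = 120360.065
Step 2: a = sqrt(120360.065) = 346.93 m/s

346.93


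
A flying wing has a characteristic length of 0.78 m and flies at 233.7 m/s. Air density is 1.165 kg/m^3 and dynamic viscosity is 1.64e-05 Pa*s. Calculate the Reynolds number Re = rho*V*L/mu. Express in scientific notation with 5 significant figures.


Step 1: Numerator = rho * V * L = 1.165 * 233.7 * 0.78 = 212.36319
Step 2: Re = 212.36319 / 1.64e-05
Step 3: Re = 1.2949e+07

1.2949e+07


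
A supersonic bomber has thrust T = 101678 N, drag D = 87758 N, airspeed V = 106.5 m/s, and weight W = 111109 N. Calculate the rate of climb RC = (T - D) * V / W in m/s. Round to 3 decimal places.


Step 1: Excess thrust = T - D = 101678 - 87758 = 13920 N
Step 2: Excess power = 13920 * 106.5 = 1482480.0 W
Step 3: RC = 1482480.0 / 111109 = 13.343 m/s

13.343


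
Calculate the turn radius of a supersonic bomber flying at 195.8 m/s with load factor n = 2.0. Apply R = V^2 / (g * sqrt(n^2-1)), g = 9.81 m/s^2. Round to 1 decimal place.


Step 1: V^2 = 195.8^2 = 38337.64
Step 2: n^2 - 1 = 2.0^2 - 1 = 3.0
Step 3: sqrt(3.0) = 1.732051
Step 4: R = 38337.64 / (9.81 * 1.732051) = 2256.3 m

2256.3


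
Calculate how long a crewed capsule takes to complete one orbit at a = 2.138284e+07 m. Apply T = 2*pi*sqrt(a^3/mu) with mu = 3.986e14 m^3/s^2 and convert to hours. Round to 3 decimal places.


Step 1: a^3 / mu = 9.776787e+21 / 3.986e14 = 2.452782e+07
Step 2: sqrt(2.452782e+07) = 4952.5564 s
Step 3: T = 2*pi * 4952.5564 = 31117.83 s
Step 4: T in hours = 31117.83 / 3600 = 8.644 hours

8.644


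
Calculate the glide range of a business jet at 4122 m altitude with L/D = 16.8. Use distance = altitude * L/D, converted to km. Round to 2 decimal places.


Step 1: Glide distance = altitude * L/D = 4122 * 16.8 = 69249.6 m
Step 2: Convert to km: 69249.6 / 1000 = 69.25 km

69.25


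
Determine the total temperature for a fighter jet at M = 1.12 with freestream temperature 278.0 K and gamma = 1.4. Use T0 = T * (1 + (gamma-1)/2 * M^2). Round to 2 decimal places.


Step 1: (gamma-1)/2 = 0.2
Step 2: M^2 = 1.2544
Step 3: 1 + 0.2 * 1.2544 = 1.25088
Step 4: T0 = 278.0 * 1.25088 = 347.74 K

347.74


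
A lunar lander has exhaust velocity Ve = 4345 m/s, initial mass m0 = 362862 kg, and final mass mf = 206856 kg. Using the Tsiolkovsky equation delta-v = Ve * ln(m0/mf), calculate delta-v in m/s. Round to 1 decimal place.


Step 1: Mass ratio m0/mf = 362862 / 206856 = 1.754177
Step 2: ln(1.754177) = 0.562
Step 3: delta-v = 4345 * 0.562 = 2441.9 m/s

2441.9


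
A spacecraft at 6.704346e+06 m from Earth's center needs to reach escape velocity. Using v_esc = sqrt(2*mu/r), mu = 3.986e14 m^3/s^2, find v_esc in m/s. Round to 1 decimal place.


Step 1: 2*mu/r = 2 * 3.986e14 / 6.704346e+06 = 118907944.1902
Step 2: v_esc = sqrt(118907944.1902) = 10904.5 m/s

10904.5


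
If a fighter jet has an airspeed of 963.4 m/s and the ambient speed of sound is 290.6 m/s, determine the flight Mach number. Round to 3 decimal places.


Step 1: M = V / a = 963.4 / 290.6
Step 2: M = 3.315

3.315


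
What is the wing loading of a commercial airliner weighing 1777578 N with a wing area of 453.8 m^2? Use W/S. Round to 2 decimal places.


Step 1: Wing loading = W / S = 1777578 / 453.8
Step 2: Wing loading = 3917.10 N/m^2

3917.10


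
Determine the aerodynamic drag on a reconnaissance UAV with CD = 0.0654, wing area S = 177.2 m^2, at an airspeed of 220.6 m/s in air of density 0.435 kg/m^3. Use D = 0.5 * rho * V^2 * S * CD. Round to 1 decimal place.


Step 1: Dynamic pressure q = 0.5 * 0.435 * 220.6^2 = 10584.4983 Pa
Step 2: Drag D = q * S * CD = 10584.4983 * 177.2 * 0.0654
Step 3: D = 122662.5 N

122662.5


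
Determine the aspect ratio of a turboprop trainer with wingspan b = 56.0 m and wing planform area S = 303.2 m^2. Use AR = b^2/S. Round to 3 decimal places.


Step 1: b^2 = 56.0^2 = 3136.0
Step 2: AR = 3136.0 / 303.2 = 10.343

10.343


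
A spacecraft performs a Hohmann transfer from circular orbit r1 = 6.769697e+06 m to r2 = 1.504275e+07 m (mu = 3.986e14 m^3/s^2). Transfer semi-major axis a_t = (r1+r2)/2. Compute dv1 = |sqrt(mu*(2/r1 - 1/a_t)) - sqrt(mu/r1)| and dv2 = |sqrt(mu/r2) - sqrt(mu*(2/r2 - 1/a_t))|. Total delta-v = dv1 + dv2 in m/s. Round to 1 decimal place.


Step 1: Transfer semi-major axis a_t = (6.769697e+06 + 1.504275e+07) / 2 = 1.090622e+07 m
Step 2: v1 (circular at r1) = sqrt(mu/r1) = 7673.33 m/s
Step 3: v_t1 = sqrt(mu*(2/r1 - 1/a_t)) = 9011.78 m/s
Step 4: dv1 = |9011.78 - 7673.33| = 1338.44 m/s
Step 5: v2 (circular at r2) = 5147.6 m/s, v_t2 = 4055.58 m/s
Step 6: dv2 = |5147.6 - 4055.58| = 1092.03 m/s
Step 7: Total delta-v = 1338.44 + 1092.03 = 2430.5 m/s

2430.5


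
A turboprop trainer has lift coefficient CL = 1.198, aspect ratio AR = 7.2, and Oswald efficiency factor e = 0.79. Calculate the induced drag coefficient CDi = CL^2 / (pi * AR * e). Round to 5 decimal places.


Step 1: CL^2 = 1.198^2 = 1.435204
Step 2: pi * AR * e = 3.14159 * 7.2 * 0.79 = 17.869379
Step 3: CDi = 1.435204 / 17.869379 = 0.08032

0.08032


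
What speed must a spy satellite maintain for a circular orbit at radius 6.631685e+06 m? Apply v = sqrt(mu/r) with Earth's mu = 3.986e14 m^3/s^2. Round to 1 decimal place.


Step 1: mu / r = 3.986e14 / 6.631685e+06 = 60105387.9972
Step 2: v = sqrt(60105387.9972) = 7752.8 m/s

7752.8


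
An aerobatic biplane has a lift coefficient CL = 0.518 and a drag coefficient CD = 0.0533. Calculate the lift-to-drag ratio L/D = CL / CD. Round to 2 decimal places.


Step 1: L/D = CL / CD = 0.518 / 0.0533
Step 2: L/D = 9.72

9.72


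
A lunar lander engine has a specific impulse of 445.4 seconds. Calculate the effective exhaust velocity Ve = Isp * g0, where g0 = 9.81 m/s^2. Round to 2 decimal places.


Step 1: Ve = Isp * g0 = 445.4 * 9.81
Step 2: Ve = 4369.37 m/s

4369.37


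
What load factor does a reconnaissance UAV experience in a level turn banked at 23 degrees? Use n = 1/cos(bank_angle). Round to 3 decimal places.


Step 1: Convert 23 degrees to radians = 0.401426
Step 2: cos(23 deg) = 0.920505
Step 3: n = 1 / 0.920505 = 1.086

1.086


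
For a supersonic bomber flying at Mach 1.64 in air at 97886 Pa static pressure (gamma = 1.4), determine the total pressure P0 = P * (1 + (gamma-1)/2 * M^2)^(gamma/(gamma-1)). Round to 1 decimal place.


Step 1: (gamma-1)/2 * M^2 = 0.2 * 2.6896 = 0.53792
Step 2: 1 + 0.53792 = 1.53792
Step 3: Exponent gamma/(gamma-1) = 3.5
Step 4: P0 = 97886 * 1.53792^3.5 = 441558.9 Pa

441558.9


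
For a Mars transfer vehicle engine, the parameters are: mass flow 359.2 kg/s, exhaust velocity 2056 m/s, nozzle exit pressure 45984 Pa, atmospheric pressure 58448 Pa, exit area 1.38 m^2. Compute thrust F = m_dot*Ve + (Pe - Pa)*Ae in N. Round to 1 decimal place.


Step 1: Momentum thrust = m_dot * Ve = 359.2 * 2056 = 738515.2 N
Step 2: Pressure thrust = (Pe - Pa) * Ae = (45984 - 58448) * 1.38 = -17200.32 N
Step 3: Total thrust F = 738515.2 + -17200.32 = 721314.9 N

721314.9


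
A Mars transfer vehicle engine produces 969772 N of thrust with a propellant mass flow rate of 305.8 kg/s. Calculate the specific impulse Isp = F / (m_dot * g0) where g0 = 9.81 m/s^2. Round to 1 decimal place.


Step 1: m_dot * g0 = 305.8 * 9.81 = 2999.9
Step 2: Isp = 969772 / 2999.9 = 323.3 s

323.3


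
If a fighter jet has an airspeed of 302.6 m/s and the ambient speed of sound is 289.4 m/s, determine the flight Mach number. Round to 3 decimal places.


Step 1: M = V / a = 302.6 / 289.4
Step 2: M = 1.046

1.046


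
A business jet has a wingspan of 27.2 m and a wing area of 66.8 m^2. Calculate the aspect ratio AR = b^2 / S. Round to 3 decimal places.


Step 1: b^2 = 27.2^2 = 739.84
Step 2: AR = 739.84 / 66.8 = 11.075

11.075


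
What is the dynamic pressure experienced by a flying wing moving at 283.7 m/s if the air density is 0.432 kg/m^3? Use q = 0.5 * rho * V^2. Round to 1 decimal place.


Step 1: V^2 = 283.7^2 = 80485.69
Step 2: q = 0.5 * 0.432 * 80485.69
Step 3: q = 17384.9 Pa

17384.9


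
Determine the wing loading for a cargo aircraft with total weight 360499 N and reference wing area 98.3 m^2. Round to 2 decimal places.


Step 1: Wing loading = W / S = 360499 / 98.3
Step 2: Wing loading = 3667.33 N/m^2

3667.33


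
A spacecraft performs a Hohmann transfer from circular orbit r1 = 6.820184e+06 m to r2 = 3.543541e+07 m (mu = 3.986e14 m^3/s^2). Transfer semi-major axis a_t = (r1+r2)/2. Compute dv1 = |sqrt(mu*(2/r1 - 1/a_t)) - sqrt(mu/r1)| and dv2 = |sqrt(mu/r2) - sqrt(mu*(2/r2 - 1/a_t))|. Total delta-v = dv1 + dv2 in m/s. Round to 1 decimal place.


Step 1: Transfer semi-major axis a_t = (6.820184e+06 + 3.543541e+07) / 2 = 2.112780e+07 m
Step 2: v1 (circular at r1) = sqrt(mu/r1) = 7644.88 m/s
Step 3: v_t1 = sqrt(mu*(2/r1 - 1/a_t)) = 9900.62 m/s
Step 4: dv1 = |9900.62 - 7644.88| = 2255.74 m/s
Step 5: v2 (circular at r2) = 3353.9 m/s, v_t2 = 1905.55 m/s
Step 6: dv2 = |3353.9 - 1905.55| = 1448.35 m/s
Step 7: Total delta-v = 2255.74 + 1448.35 = 3704.1 m/s

3704.1


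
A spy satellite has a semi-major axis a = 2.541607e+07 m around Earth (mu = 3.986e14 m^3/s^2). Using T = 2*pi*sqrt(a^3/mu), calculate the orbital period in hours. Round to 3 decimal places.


Step 1: a^3 / mu = 1.641819e+22 / 3.986e14 = 4.118963e+07
Step 2: sqrt(4.118963e+07) = 6417.9148 s
Step 3: T = 2*pi * 6417.9148 = 40324.95 s
Step 4: T in hours = 40324.95 / 3600 = 11.201 hours

11.201


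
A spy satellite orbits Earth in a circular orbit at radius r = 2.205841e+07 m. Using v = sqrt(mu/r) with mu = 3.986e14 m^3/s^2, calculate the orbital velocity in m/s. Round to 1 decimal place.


Step 1: mu / r = 3.986e14 / 2.205841e+07 = 18070205.4228
Step 2: v = sqrt(18070205.4228) = 4250.9 m/s

4250.9


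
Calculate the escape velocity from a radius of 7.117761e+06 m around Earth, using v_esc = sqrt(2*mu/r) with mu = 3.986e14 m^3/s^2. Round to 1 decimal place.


Step 1: 2*mu/r = 2 * 3.986e14 / 7.117761e+06 = 112001512.8353
Step 2: v_esc = sqrt(112001512.8353) = 10583.1 m/s

10583.1


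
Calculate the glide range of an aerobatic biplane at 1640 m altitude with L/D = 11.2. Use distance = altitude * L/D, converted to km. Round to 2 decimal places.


Step 1: Glide distance = altitude * L/D = 1640 * 11.2 = 18368.0 m
Step 2: Convert to km: 18368.0 / 1000 = 18.37 km

18.37


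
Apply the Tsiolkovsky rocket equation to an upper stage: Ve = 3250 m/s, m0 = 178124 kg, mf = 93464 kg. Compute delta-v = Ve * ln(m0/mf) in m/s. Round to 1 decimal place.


Step 1: Mass ratio m0/mf = 178124 / 93464 = 1.905803
Step 2: ln(1.905803) = 0.644904
Step 3: delta-v = 3250 * 0.644904 = 2095.9 m/s

2095.9


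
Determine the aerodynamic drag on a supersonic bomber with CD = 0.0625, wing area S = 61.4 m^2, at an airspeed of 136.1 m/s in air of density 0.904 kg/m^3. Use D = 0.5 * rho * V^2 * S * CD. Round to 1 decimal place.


Step 1: Dynamic pressure q = 0.5 * 0.904 * 136.1^2 = 8372.4909 Pa
Step 2: Drag D = q * S * CD = 8372.4909 * 61.4 * 0.0625
Step 3: D = 32129.4 N

32129.4


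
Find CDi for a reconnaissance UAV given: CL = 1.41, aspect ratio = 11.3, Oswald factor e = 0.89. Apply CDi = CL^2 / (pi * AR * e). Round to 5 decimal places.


Step 1: CL^2 = 1.41^2 = 1.9881
Step 2: pi * AR * e = 3.14159 * 11.3 * 0.89 = 31.594997
Step 3: CDi = 1.9881 / 31.594997 = 0.06292

0.06292


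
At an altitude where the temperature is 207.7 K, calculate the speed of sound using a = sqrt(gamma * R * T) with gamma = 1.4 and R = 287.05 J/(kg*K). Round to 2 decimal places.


Step 1: gamma * R * T = 1.4 * 287.05 * 207.7 = 83468.399
Step 2: a = sqrt(83468.399) = 288.91 m/s

288.91


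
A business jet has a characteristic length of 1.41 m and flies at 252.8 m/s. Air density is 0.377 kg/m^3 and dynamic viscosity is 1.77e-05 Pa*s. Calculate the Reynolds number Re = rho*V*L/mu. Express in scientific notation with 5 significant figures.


Step 1: Numerator = rho * V * L = 0.377 * 252.8 * 1.41 = 134.380896
Step 2: Re = 134.380896 / 1.77e-05
Step 3: Re = 7.5921e+06

7.5921e+06


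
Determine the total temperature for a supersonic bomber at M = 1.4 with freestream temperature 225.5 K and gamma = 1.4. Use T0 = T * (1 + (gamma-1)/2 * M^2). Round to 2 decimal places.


Step 1: (gamma-1)/2 = 0.2
Step 2: M^2 = 1.96
Step 3: 1 + 0.2 * 1.96 = 1.392
Step 4: T0 = 225.5 * 1.392 = 313.90 K

313.90


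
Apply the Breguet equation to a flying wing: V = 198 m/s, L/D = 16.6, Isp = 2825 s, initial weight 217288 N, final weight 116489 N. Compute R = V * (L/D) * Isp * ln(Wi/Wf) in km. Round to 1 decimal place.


Step 1: Coefficient = V * (L/D) * Isp = 198 * 16.6 * 2825 = 9285210.0 m
Step 2: Wi/Wf = 217288 / 116489 = 1.865309
Step 3: ln(1.865309) = 0.623427
Step 4: R = 9285210.0 * 0.623427 = 5788648.9 m = 5788.6 km

5788.6


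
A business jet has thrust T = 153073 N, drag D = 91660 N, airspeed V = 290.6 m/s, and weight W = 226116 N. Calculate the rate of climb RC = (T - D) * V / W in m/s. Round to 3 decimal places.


Step 1: Excess thrust = T - D = 153073 - 91660 = 61413 N
Step 2: Excess power = 61413 * 290.6 = 17846617.8 W
Step 3: RC = 17846617.8 / 226116 = 78.927 m/s

78.927


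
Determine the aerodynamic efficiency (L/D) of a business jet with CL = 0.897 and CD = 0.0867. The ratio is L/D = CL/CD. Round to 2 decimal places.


Step 1: L/D = CL / CD = 0.897 / 0.0867
Step 2: L/D = 10.35

10.35


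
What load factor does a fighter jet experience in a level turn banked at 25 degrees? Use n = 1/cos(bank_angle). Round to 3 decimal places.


Step 1: Convert 25 degrees to radians = 0.436332
Step 2: cos(25 deg) = 0.906308
Step 3: n = 1 / 0.906308 = 1.103

1.103


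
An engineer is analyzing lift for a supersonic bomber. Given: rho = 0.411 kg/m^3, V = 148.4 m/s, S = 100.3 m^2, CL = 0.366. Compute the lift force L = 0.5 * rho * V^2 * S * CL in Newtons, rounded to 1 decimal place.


Step 1: Calculate dynamic pressure q = 0.5 * 0.411 * 148.4^2 = 0.5 * 0.411 * 22022.56 = 4525.6361 Pa
Step 2: Multiply by wing area and lift coefficient: L = 4525.6361 * 100.3 * 0.366
Step 3: L = 453921.2988 * 0.366 = 166135.2 N

166135.2


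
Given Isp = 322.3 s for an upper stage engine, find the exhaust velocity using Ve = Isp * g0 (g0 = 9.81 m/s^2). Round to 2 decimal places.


Step 1: Ve = Isp * g0 = 322.3 * 9.81
Step 2: Ve = 3161.76 m/s

3161.76


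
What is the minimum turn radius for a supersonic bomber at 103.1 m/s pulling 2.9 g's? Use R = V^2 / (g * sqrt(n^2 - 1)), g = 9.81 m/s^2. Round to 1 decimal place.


Step 1: V^2 = 103.1^2 = 10629.61
Step 2: n^2 - 1 = 2.9^2 - 1 = 7.41
Step 3: sqrt(7.41) = 2.722132
Step 4: R = 10629.61 / (9.81 * 2.722132) = 398.1 m

398.1


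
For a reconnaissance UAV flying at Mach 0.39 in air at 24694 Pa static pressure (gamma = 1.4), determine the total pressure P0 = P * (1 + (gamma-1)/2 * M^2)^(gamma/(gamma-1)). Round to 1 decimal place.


Step 1: (gamma-1)/2 * M^2 = 0.2 * 0.1521 = 0.03042
Step 2: 1 + 0.03042 = 1.03042
Step 3: Exponent gamma/(gamma-1) = 3.5
Step 4: P0 = 24694 * 1.03042^3.5 = 27424.7 Pa

27424.7


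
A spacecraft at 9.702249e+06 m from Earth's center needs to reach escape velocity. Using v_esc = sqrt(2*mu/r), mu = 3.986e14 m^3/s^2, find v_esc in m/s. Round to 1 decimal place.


Step 1: 2*mu/r = 2 * 3.986e14 / 9.702249e+06 = 82166516.2376
Step 2: v_esc = sqrt(82166516.2376) = 9064.6 m/s

9064.6


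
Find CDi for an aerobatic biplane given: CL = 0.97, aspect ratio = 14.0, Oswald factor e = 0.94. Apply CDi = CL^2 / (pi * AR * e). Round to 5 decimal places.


Step 1: CL^2 = 0.97^2 = 0.9409
Step 2: pi * AR * e = 3.14159 * 14.0 * 0.94 = 41.343359
Step 3: CDi = 0.9409 / 41.343359 = 0.02276

0.02276


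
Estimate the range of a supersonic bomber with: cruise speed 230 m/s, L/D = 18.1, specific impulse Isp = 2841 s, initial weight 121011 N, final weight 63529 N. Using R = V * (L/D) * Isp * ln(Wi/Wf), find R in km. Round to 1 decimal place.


Step 1: Coefficient = V * (L/D) * Isp = 230 * 18.1 * 2841 = 11827083.0 m
Step 2: Wi/Wf = 121011 / 63529 = 1.904815
Step 3: ln(1.904815) = 0.644385
Step 4: R = 11827083.0 * 0.644385 = 7621194.4 m = 7621.2 km

7621.2


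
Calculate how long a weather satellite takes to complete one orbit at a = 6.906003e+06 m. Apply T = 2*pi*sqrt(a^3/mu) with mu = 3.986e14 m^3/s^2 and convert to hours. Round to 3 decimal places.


Step 1: a^3 / mu = 3.293672e+20 / 3.986e14 = 8.263100e+05
Step 2: sqrt(8.263100e+05) = 909.0159 s
Step 3: T = 2*pi * 909.0159 = 5711.52 s
Step 4: T in hours = 5711.52 / 3600 = 1.587 hours

1.587


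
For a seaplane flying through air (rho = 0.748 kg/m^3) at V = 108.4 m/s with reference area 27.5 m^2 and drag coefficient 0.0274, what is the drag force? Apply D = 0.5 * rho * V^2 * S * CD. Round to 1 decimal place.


Step 1: Dynamic pressure q = 0.5 * 0.748 * 108.4^2 = 4394.7094 Pa
Step 2: Drag D = q * S * CD = 4394.7094 * 27.5 * 0.0274
Step 3: D = 3311.4 N

3311.4


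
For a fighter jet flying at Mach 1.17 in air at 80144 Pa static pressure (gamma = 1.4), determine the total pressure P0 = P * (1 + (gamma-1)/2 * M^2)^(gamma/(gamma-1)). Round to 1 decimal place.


Step 1: (gamma-1)/2 * M^2 = 0.2 * 1.3689 = 0.27378
Step 2: 1 + 0.27378 = 1.27378
Step 3: Exponent gamma/(gamma-1) = 3.5
Step 4: P0 = 80144 * 1.27378^3.5 = 186939.7 Pa

186939.7


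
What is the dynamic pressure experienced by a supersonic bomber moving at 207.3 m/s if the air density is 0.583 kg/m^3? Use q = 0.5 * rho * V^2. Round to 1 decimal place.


Step 1: V^2 = 207.3^2 = 42973.29
Step 2: q = 0.5 * 0.583 * 42973.29
Step 3: q = 12526.7 Pa

12526.7


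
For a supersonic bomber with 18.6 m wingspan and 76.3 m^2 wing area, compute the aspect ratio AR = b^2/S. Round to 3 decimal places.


Step 1: b^2 = 18.6^2 = 345.96
Step 2: AR = 345.96 / 76.3 = 4.534

4.534


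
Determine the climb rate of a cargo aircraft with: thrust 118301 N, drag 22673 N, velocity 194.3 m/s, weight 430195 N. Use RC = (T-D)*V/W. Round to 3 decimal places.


Step 1: Excess thrust = T - D = 118301 - 22673 = 95628 N
Step 2: Excess power = 95628 * 194.3 = 18580520.4 W
Step 3: RC = 18580520.4 / 430195 = 43.191 m/s

43.191


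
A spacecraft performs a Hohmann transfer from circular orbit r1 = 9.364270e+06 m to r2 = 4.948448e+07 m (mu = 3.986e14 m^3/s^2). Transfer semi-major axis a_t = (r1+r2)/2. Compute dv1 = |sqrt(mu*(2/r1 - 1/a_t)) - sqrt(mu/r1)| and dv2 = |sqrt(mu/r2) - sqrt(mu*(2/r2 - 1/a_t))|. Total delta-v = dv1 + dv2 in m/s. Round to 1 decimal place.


Step 1: Transfer semi-major axis a_t = (9.364270e+06 + 4.948448e+07) / 2 = 2.942438e+07 m
Step 2: v1 (circular at r1) = sqrt(mu/r1) = 6524.27 m/s
Step 3: v_t1 = sqrt(mu*(2/r1 - 1/a_t)) = 8460.82 m/s
Step 4: dv1 = |8460.82 - 6524.27| = 1936.56 m/s
Step 5: v2 (circular at r2) = 2838.14 m/s, v_t2 = 1601.1 m/s
Step 6: dv2 = |2838.14 - 1601.1| = 1237.05 m/s
Step 7: Total delta-v = 1936.56 + 1237.05 = 3173.6 m/s

3173.6


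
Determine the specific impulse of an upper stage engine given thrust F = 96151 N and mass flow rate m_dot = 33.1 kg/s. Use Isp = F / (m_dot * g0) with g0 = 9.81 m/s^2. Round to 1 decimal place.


Step 1: m_dot * g0 = 33.1 * 9.81 = 324.71
Step 2: Isp = 96151 / 324.71 = 296.1 s

296.1


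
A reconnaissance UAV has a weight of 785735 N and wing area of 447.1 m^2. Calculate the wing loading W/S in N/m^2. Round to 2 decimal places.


Step 1: Wing loading = W / S = 785735 / 447.1
Step 2: Wing loading = 1757.40 N/m^2

1757.40


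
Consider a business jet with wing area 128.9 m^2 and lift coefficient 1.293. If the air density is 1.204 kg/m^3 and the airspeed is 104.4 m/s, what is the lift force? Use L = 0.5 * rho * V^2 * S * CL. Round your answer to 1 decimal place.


Step 1: Calculate dynamic pressure q = 0.5 * 1.204 * 104.4^2 = 0.5 * 1.204 * 10899.36 = 6561.4147 Pa
Step 2: Multiply by wing area and lift coefficient: L = 6561.4147 * 128.9 * 1.293
Step 3: L = 845766.3574 * 1.293 = 1093575.9 N

1093575.9


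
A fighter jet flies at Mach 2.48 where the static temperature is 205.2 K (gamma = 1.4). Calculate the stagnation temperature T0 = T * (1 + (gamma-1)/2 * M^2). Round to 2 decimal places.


Step 1: (gamma-1)/2 = 0.2
Step 2: M^2 = 6.1504
Step 3: 1 + 0.2 * 6.1504 = 2.23008
Step 4: T0 = 205.2 * 2.23008 = 457.61 K

457.61


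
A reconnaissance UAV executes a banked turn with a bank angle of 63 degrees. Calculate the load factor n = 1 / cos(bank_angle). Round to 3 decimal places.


Step 1: Convert 63 degrees to radians = 1.099557
Step 2: cos(63 deg) = 0.45399
Step 3: n = 1 / 0.45399 = 2.203

2.203


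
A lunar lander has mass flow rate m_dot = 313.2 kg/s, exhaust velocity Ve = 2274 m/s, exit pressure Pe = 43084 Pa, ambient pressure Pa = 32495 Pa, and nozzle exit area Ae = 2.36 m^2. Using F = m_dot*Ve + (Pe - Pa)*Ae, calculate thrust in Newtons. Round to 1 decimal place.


Step 1: Momentum thrust = m_dot * Ve = 313.2 * 2274 = 712216.8 N
Step 2: Pressure thrust = (Pe - Pa) * Ae = (43084 - 32495) * 2.36 = 24990.04 N
Step 3: Total thrust F = 712216.8 + 24990.04 = 737206.8 N

737206.8


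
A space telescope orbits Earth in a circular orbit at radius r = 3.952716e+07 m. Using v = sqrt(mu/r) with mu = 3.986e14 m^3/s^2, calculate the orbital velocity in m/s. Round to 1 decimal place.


Step 1: mu / r = 3.986e14 / 3.952716e+07 = 10084205.3919
Step 2: v = sqrt(10084205.3919) = 3175.6 m/s

3175.6


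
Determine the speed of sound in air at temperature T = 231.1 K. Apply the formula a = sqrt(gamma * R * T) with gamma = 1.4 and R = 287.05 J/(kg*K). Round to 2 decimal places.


Step 1: gamma * R * T = 1.4 * 287.05 * 231.1 = 92872.157
Step 2: a = sqrt(92872.157) = 304.75 m/s

304.75


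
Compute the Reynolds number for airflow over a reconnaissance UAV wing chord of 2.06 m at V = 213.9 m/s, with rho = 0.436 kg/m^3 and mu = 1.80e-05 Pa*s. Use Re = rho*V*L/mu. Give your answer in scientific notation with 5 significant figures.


Step 1: Numerator = rho * V * L = 0.436 * 213.9 * 2.06 = 192.116424
Step 2: Re = 192.116424 / 1.80e-05
Step 3: Re = 1.0673e+07

1.0673e+07


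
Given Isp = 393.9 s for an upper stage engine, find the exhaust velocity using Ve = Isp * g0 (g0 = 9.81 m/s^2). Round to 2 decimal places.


Step 1: Ve = Isp * g0 = 393.9 * 9.81
Step 2: Ve = 3864.16 m/s

3864.16


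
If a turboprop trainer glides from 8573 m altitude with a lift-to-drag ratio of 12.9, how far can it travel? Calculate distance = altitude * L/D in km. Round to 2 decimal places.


Step 1: Glide distance = altitude * L/D = 8573 * 12.9 = 110591.7 m
Step 2: Convert to km: 110591.7 / 1000 = 110.59 km

110.59


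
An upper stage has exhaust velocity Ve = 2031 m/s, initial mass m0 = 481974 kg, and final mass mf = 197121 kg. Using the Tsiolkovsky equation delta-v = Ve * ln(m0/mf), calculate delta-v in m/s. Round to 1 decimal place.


Step 1: Mass ratio m0/mf = 481974 / 197121 = 2.445067
Step 2: ln(2.445067) = 0.894072
Step 3: delta-v = 2031 * 0.894072 = 1815.9 m/s

1815.9


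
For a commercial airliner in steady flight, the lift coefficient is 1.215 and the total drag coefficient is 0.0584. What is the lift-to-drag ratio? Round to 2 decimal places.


Step 1: L/D = CL / CD = 1.215 / 0.0584
Step 2: L/D = 20.80

20.80


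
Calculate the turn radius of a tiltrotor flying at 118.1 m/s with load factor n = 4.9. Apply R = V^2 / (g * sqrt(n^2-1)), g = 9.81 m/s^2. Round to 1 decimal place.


Step 1: V^2 = 118.1^2 = 13947.61
Step 2: n^2 - 1 = 4.9^2 - 1 = 23.01
Step 3: sqrt(23.01) = 4.796874
Step 4: R = 13947.61 / (9.81 * 4.796874) = 296.4 m

296.4


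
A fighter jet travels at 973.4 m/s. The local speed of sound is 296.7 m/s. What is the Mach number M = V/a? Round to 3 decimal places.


Step 1: M = V / a = 973.4 / 296.7
Step 2: M = 3.281

3.281


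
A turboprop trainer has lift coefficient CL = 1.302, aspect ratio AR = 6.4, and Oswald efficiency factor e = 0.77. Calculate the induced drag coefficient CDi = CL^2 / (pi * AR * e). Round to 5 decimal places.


Step 1: CL^2 = 1.302^2 = 1.695204
Step 2: pi * AR * e = 3.14159 * 6.4 * 0.77 = 15.481769
Step 3: CDi = 1.695204 / 15.481769 = 0.10950

0.10950


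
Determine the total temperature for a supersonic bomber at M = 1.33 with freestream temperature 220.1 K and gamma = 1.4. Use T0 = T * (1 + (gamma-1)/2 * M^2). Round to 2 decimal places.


Step 1: (gamma-1)/2 = 0.2
Step 2: M^2 = 1.7689
Step 3: 1 + 0.2 * 1.7689 = 1.35378
Step 4: T0 = 220.1 * 1.35378 = 297.97 K

297.97


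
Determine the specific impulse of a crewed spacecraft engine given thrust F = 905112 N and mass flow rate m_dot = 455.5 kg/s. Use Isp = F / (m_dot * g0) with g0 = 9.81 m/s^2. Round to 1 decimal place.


Step 1: m_dot * g0 = 455.5 * 9.81 = 4468.45
Step 2: Isp = 905112 / 4468.45 = 202.6 s

202.6


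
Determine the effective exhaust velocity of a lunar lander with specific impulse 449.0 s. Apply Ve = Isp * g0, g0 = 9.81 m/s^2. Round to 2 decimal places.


Step 1: Ve = Isp * g0 = 449.0 * 9.81
Step 2: Ve = 4404.69 m/s

4404.69


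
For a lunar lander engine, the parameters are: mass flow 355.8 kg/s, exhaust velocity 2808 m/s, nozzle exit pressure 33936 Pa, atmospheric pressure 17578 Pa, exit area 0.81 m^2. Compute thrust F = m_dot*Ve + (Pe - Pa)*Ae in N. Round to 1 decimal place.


Step 1: Momentum thrust = m_dot * Ve = 355.8 * 2808 = 999086.4 N
Step 2: Pressure thrust = (Pe - Pa) * Ae = (33936 - 17578) * 0.81 = 13249.98 N
Step 3: Total thrust F = 999086.4 + 13249.98 = 1012336.4 N

1012336.4


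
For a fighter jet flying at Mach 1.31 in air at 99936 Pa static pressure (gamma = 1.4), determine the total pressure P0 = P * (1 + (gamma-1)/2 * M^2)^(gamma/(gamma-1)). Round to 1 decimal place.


Step 1: (gamma-1)/2 * M^2 = 0.2 * 1.7161 = 0.34322
Step 2: 1 + 0.34322 = 1.34322
Step 3: Exponent gamma/(gamma-1) = 3.5
Step 4: P0 = 99936 * 1.34322^3.5 = 280696.5 Pa

280696.5


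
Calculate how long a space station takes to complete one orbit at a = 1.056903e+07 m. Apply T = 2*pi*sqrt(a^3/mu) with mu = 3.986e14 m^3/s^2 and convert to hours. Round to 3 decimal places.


Step 1: a^3 / mu = 1.180607e+21 / 3.986e14 = 2.961884e+06
Step 2: sqrt(2.961884e+06) = 1721.0126 s
Step 3: T = 2*pi * 1721.0126 = 10813.44 s
Step 4: T in hours = 10813.44 / 3600 = 3.004 hours

3.004


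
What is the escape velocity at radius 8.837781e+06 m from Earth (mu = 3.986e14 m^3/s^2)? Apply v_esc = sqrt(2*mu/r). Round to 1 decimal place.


Step 1: 2*mu/r = 2 * 3.986e14 / 8.837781e+06 = 90203638.221
Step 2: v_esc = sqrt(90203638.221) = 9497.6 m/s

9497.6


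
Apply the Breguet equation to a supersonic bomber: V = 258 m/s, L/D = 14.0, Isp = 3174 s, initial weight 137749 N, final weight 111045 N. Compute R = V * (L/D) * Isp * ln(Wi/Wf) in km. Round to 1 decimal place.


Step 1: Coefficient = V * (L/D) * Isp = 258 * 14.0 * 3174 = 11464488.0 m
Step 2: Wi/Wf = 137749 / 111045 = 1.240479
Step 3: ln(1.240479) = 0.215498
Step 4: R = 11464488.0 * 0.215498 = 2470570.4 m = 2470.6 km

2470.6


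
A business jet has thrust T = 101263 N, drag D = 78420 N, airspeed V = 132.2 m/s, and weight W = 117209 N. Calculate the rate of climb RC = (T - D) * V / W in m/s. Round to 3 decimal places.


Step 1: Excess thrust = T - D = 101263 - 78420 = 22843 N
Step 2: Excess power = 22843 * 132.2 = 3019844.6 W
Step 3: RC = 3019844.6 / 117209 = 25.765 m/s

25.765


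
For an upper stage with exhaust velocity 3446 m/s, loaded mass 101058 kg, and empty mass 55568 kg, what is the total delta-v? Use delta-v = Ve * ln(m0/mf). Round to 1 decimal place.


Step 1: Mass ratio m0/mf = 101058 / 55568 = 1.818637
Step 2: ln(1.818637) = 0.598087
Step 3: delta-v = 3446 * 0.598087 = 2061.0 m/s

2061.0


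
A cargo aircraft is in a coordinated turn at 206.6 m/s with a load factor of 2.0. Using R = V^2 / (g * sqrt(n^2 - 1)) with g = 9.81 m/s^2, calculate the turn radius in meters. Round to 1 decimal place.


Step 1: V^2 = 206.6^2 = 42683.56
Step 2: n^2 - 1 = 2.0^2 - 1 = 3.0
Step 3: sqrt(3.0) = 1.732051
Step 4: R = 42683.56 / (9.81 * 1.732051) = 2512.1 m

2512.1


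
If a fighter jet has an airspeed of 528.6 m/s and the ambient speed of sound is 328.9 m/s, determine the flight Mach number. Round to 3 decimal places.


Step 1: M = V / a = 528.6 / 328.9
Step 2: M = 1.607

1.607


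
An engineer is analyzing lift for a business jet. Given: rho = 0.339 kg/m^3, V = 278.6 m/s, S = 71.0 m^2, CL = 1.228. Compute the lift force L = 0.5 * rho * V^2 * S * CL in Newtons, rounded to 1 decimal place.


Step 1: Calculate dynamic pressure q = 0.5 * 0.339 * 278.6^2 = 0.5 * 0.339 * 77617.96 = 13156.2442 Pa
Step 2: Multiply by wing area and lift coefficient: L = 13156.2442 * 71.0 * 1.228
Step 3: L = 934093.3396 * 1.228 = 1147066.6 N

1147066.6


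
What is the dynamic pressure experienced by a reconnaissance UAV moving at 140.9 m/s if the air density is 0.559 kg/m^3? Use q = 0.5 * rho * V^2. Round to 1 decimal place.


Step 1: V^2 = 140.9^2 = 19852.81
Step 2: q = 0.5 * 0.559 * 19852.81
Step 3: q = 5548.9 Pa

5548.9


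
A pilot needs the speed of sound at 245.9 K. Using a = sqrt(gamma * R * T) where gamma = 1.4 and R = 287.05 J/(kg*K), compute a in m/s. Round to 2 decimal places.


Step 1: gamma * R * T = 1.4 * 287.05 * 245.9 = 98819.833
Step 2: a = sqrt(98819.833) = 314.36 m/s

314.36


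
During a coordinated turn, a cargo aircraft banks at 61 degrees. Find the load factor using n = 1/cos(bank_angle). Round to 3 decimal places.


Step 1: Convert 61 degrees to radians = 1.064651
Step 2: cos(61 deg) = 0.48481
Step 3: n = 1 / 0.48481 = 2.063

2.063


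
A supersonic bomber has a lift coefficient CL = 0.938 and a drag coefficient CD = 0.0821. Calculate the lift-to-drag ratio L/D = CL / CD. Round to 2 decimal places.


Step 1: L/D = CL / CD = 0.938 / 0.0821
Step 2: L/D = 11.43

11.43


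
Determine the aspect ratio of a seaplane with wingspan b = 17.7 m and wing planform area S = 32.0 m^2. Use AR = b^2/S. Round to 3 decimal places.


Step 1: b^2 = 17.7^2 = 313.29
Step 2: AR = 313.29 / 32.0 = 9.790

9.790


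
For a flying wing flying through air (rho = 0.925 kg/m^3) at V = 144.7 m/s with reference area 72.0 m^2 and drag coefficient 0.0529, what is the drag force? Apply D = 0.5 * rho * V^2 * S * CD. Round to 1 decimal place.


Step 1: Dynamic pressure q = 0.5 * 0.925 * 144.7^2 = 9683.8666 Pa
Step 2: Drag D = q * S * CD = 9683.8666 * 72.0 * 0.0529
Step 3: D = 36883.9 N

36883.9


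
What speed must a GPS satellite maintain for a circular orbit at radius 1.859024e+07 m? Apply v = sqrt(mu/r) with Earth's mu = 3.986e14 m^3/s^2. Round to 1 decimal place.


Step 1: mu / r = 3.986e14 / 1.859024e+07 = 21441358.4763
Step 2: v = sqrt(21441358.4763) = 4630.5 m/s

4630.5


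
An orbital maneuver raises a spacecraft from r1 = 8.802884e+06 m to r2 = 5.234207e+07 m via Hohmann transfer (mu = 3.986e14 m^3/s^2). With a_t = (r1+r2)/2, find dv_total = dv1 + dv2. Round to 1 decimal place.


Step 1: Transfer semi-major axis a_t = (8.802884e+06 + 5.234207e+07) / 2 = 3.057248e+07 m
Step 2: v1 (circular at r1) = sqrt(mu/r1) = 6729.09 m/s
Step 3: v_t1 = sqrt(mu*(2/r1 - 1/a_t)) = 8804.74 m/s
Step 4: dv1 = |8804.74 - 6729.09| = 2075.65 m/s
Step 5: v2 (circular at r2) = 2759.58 m/s, v_t2 = 1480.78 m/s
Step 6: dv2 = |2759.58 - 1480.78| = 1278.8 m/s
Step 7: Total delta-v = 2075.65 + 1278.8 = 3354.4 m/s

3354.4


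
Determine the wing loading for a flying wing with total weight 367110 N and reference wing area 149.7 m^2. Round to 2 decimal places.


Step 1: Wing loading = W / S = 367110 / 149.7
Step 2: Wing loading = 2452.30 N/m^2

2452.30


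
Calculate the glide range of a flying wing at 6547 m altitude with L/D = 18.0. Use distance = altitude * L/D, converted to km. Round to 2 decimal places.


Step 1: Glide distance = altitude * L/D = 6547 * 18.0 = 117846.0 m
Step 2: Convert to km: 117846.0 / 1000 = 117.85 km

117.85


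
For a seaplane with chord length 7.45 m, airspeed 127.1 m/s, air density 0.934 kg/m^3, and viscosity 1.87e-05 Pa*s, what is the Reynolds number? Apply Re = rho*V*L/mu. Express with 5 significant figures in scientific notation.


Step 1: Numerator = rho * V * L = 0.934 * 127.1 * 7.45 = 884.39993
Step 2: Re = 884.39993 / 1.87e-05
Step 3: Re = 4.7294e+07

4.7294e+07


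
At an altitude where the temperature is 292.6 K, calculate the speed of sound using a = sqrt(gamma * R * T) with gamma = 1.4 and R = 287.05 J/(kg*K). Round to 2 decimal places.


Step 1: gamma * R * T = 1.4 * 287.05 * 292.6 = 117587.162
Step 2: a = sqrt(117587.162) = 342.91 m/s

342.91


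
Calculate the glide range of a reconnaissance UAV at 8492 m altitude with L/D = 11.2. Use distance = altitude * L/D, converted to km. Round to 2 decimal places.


Step 1: Glide distance = altitude * L/D = 8492 * 11.2 = 95110.4 m
Step 2: Convert to km: 95110.4 / 1000 = 95.11 km

95.11


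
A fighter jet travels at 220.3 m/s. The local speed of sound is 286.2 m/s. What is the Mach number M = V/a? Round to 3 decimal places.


Step 1: M = V / a = 220.3 / 286.2
Step 2: M = 0.770

0.770


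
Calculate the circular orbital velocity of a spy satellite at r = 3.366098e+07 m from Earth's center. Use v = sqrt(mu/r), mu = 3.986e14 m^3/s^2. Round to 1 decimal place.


Step 1: mu / r = 3.986e14 / 3.366098e+07 = 11841604.1363
Step 2: v = sqrt(11841604.1363) = 3441.2 m/s

3441.2


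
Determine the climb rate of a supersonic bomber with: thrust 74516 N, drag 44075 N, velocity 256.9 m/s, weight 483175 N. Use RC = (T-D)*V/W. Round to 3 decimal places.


Step 1: Excess thrust = T - D = 74516 - 44075 = 30441 N
Step 2: Excess power = 30441 * 256.9 = 7820292.9 W
Step 3: RC = 7820292.9 / 483175 = 16.185 m/s

16.185


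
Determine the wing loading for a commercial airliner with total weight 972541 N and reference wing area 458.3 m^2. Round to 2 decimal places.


Step 1: Wing loading = W / S = 972541 / 458.3
Step 2: Wing loading = 2122.06 N/m^2

2122.06


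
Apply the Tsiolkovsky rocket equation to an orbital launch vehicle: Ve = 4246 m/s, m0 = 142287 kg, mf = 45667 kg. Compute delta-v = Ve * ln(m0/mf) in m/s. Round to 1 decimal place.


Step 1: Mass ratio m0/mf = 142287 / 45667 = 3.115751
Step 2: ln(3.115751) = 1.13647
Step 3: delta-v = 4246 * 1.13647 = 4825.5 m/s

4825.5


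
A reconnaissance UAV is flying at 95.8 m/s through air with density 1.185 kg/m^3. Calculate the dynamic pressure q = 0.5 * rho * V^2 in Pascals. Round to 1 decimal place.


Step 1: V^2 = 95.8^2 = 9177.64
Step 2: q = 0.5 * 1.185 * 9177.64
Step 3: q = 5437.8 Pa

5437.8


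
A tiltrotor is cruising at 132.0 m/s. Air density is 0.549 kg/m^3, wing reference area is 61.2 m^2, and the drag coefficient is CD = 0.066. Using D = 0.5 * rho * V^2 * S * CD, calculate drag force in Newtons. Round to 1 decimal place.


Step 1: Dynamic pressure q = 0.5 * 0.549 * 132.0^2 = 4782.888 Pa
Step 2: Drag D = q * S * CD = 4782.888 * 61.2 * 0.066
Step 3: D = 19319.0 N

19319.0


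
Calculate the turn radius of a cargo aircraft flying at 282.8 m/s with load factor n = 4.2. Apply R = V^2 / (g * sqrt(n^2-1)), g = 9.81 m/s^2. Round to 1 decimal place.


Step 1: V^2 = 282.8^2 = 79975.84
Step 2: n^2 - 1 = 4.2^2 - 1 = 16.64
Step 3: sqrt(16.64) = 4.079216
Step 4: R = 79975.84 / (9.81 * 4.079216) = 1998.5 m

1998.5


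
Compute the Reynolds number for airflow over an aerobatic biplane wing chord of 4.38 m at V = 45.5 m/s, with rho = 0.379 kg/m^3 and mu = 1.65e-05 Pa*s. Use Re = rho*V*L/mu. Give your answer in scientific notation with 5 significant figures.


Step 1: Numerator = rho * V * L = 0.379 * 45.5 * 4.38 = 75.53091
Step 2: Re = 75.53091 / 1.65e-05
Step 3: Re = 4.5776e+06

4.5776e+06


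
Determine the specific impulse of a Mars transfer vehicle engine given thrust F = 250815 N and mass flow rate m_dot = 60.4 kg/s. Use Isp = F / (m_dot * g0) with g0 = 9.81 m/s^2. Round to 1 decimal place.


Step 1: m_dot * g0 = 60.4 * 9.81 = 592.52
Step 2: Isp = 250815 / 592.52 = 423.3 s

423.3


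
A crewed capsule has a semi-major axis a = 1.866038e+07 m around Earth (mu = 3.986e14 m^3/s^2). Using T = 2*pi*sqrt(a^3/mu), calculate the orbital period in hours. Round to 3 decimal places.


Step 1: a^3 / mu = 6.497727e+21 / 3.986e14 = 1.630137e+07
Step 2: sqrt(1.630137e+07) = 4037.4957 s
Step 3: T = 2*pi * 4037.4957 = 25368.33 s
Step 4: T in hours = 25368.33 / 3600 = 7.047 hours

7.047


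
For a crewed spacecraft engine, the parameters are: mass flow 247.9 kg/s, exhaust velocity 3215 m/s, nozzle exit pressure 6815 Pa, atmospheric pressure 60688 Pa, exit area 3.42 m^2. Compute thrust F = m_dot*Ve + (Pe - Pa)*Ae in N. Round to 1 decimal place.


Step 1: Momentum thrust = m_dot * Ve = 247.9 * 3215 = 796998.5 N
Step 2: Pressure thrust = (Pe - Pa) * Ae = (6815 - 60688) * 3.42 = -184245.66 N
Step 3: Total thrust F = 796998.5 + -184245.66 = 612752.8 N

612752.8


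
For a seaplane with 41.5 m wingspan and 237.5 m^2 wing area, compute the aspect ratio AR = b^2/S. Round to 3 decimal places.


Step 1: b^2 = 41.5^2 = 1722.25
Step 2: AR = 1722.25 / 237.5 = 7.252

7.252


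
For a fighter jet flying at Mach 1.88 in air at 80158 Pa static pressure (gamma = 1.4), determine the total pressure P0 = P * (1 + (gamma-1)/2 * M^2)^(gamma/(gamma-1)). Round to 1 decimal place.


Step 1: (gamma-1)/2 * M^2 = 0.2 * 3.5344 = 0.70688
Step 2: 1 + 0.70688 = 1.70688
Step 3: Exponent gamma/(gamma-1) = 3.5
Step 4: P0 = 80158 * 1.70688^3.5 = 520783.6 Pa

520783.6


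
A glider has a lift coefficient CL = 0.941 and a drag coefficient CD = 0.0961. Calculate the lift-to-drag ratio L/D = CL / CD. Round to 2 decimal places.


Step 1: L/D = CL / CD = 0.941 / 0.0961
Step 2: L/D = 9.79

9.79


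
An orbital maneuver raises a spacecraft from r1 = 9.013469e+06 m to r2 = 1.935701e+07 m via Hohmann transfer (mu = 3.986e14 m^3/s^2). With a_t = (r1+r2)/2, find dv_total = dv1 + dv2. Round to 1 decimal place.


Step 1: Transfer semi-major axis a_t = (9.013469e+06 + 1.935701e+07) / 2 = 1.418524e+07 m
Step 2: v1 (circular at r1) = sqrt(mu/r1) = 6650.02 m/s
Step 3: v_t1 = sqrt(mu*(2/r1 - 1/a_t)) = 7768.25 m/s
Step 4: dv1 = |7768.25 - 6650.02| = 1118.24 m/s
Step 5: v2 (circular at r2) = 4537.84 m/s, v_t2 = 3617.24 m/s
Step 6: dv2 = |4537.84 - 3617.24| = 920.6 m/s
Step 7: Total delta-v = 1118.24 + 920.6 = 2038.8 m/s

2038.8
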